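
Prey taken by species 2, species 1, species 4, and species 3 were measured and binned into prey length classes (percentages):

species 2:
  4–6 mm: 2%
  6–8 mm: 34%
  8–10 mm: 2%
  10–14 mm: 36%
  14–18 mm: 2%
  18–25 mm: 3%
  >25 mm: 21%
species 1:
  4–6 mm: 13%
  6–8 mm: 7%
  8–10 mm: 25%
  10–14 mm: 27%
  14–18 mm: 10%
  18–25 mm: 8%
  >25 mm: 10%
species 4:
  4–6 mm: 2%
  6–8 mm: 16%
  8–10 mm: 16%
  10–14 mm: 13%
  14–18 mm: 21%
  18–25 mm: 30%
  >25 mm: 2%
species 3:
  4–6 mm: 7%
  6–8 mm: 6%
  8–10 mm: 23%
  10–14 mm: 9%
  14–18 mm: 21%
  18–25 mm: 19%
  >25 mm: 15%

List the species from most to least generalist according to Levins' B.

species 3 > species 1 > species 4 > species 2

Convert percentages to proportions (divide by 100).
Σp_2ᵢ² = 0.02² + 0.34² + 0.02² + 0.36² + 0.02² + 0.03² + 0.21² = 0.0004 + 0.1156 + 0.0004 + 0.1296 + 0.0004 + 0.0009 + 0.0441 = 0.2914
B_2 = 1 / 0.2914 = 3.4317
Σp_1ᵢ² = 0.13² + 0.07² + 0.25² + 0.27² + 0.10² + 0.08² + 0.10² = 0.0169 + 0.0049 + 0.0625 + 0.0729 + 0.0100 + 0.0064 + 0.0100 = 0.1836
B_1 = 1 / 0.1836 = 5.4466
Σp_4ᵢ² = 0.02² + 0.16² + 0.16² + 0.13² + 0.21² + 0.30² + 0.02² = 0.0004 + 0.0256 + 0.0256 + 0.0169 + 0.0441 + 0.0900 + 0.0004 = 0.2030
B_4 = 1 / 0.2030 = 4.9261
Σp_3ᵢ² = 0.07² + 0.06² + 0.23² + 0.09² + 0.21² + 0.19² + 0.15² = 0.0049 + 0.0036 + 0.0529 + 0.0081 + 0.0441 + 0.0361 + 0.0225 = 0.1722
B_3 = 1 / 0.1722 = 5.8072
Ranking by B (broadest → narrowest): species 3 (5.81) > species 1 (5.45) > species 4 (4.93) > species 2 (3.43)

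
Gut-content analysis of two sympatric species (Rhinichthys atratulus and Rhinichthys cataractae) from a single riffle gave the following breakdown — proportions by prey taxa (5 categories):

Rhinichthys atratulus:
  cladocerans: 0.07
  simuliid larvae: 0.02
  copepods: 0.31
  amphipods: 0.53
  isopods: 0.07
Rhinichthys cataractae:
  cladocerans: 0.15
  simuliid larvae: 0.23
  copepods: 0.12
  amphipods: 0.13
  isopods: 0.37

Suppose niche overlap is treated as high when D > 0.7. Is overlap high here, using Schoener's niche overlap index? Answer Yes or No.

No

Σ|p₁ᵢ − p₂ᵢ| = 0.08 + 0.21 + 0.19 + 0.40 + 0.30 = 1.18
D = 1 − ½ × 1.18 = 1 − 0.590 = 0.4100
D = 0.4100 < 0.7 → No.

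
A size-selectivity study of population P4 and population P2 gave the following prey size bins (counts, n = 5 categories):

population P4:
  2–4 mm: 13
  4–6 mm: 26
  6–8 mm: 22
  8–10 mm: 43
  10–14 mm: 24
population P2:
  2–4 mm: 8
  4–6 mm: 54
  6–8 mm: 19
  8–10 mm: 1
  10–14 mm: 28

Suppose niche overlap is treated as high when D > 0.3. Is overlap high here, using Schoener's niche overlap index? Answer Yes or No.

Proportions for population P4 (n=128): 13/128=0.1016, 26/128=0.2031, 22/128=0.1719, 43/128=0.3359, 24/128=0.1875
Proportions for population P2 (n=110): 8/110=0.0727, 54/110=0.4909, 19/110=0.1727, 1/110=0.0091, 28/110=0.2545
Σ|p₁ᵢ − p₂ᵢ| = 0.0289 + 0.2878 + 0.0008 + 0.3268 + 0.0670 = 0.7113
D = 1 − ½ × 0.7113 = 1 − 0.35565 = 0.64435
D = 0.64435 > 0.3 → Yes.

Yes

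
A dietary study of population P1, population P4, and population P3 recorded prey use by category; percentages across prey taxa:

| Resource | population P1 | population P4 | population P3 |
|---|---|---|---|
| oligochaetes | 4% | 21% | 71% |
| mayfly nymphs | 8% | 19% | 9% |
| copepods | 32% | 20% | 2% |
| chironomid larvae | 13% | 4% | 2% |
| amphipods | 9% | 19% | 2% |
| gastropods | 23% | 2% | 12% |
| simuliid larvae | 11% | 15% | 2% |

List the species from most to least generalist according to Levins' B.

Convert percentages to proportions (divide by 100).
Σp_P1ᵢ² = 0.04² + 0.08² + 0.32² + 0.13² + 0.09² + 0.23² + 0.11² = 0.0016 + 0.0064 + 0.1024 + 0.0169 + 0.0081 + 0.0529 + 0.0121 = 0.2004
B_P1 = 1 / 0.2004 = 4.9900
Σp_P4ᵢ² = 0.21² + 0.19² + 0.20² + 0.04² + 0.19² + 0.02² + 0.15² = 0.0441 + 0.0361 + 0.0400 + 0.0016 + 0.0361 + 0.0004 + 0.0225 = 0.1808
B_P4 = 1 / 0.1808 = 5.5310
Σp_P3ᵢ² = 0.71² + 0.09² + 0.02² + 0.02² + 0.02² + 0.12² + 0.02² = 0.5041 + 0.0081 + 0.0004 + 0.0004 + 0.0004 + 0.0144 + 0.0004 = 0.5282
B_P3 = 1 / 0.5282 = 1.8932
Ranking by B (broadest → narrowest): population P4 (5.53) > population P1 (4.99) > population P3 (1.89)

population P4 > population P1 > population P3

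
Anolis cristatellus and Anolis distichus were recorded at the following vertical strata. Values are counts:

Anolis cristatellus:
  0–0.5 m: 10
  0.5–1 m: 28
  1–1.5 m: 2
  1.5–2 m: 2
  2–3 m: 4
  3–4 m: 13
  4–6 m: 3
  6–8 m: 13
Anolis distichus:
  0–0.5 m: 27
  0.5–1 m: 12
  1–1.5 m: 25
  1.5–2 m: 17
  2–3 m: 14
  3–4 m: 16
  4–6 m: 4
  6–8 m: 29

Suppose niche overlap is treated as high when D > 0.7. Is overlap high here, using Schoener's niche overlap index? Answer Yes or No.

Proportions for Anolis cristatellus (n=75): 10/75=0.1333, 28/75=0.3733, 2/75=0.0267, 2/75=0.0267, 4/75=0.0533, 13/75=0.1733, 3/75=0.0400, 13/75=0.1733
Proportions for Anolis distichus (n=144): 27/144=0.1875, 12/144=0.0833, 25/144=0.1736, 17/144=0.1181, 14/144=0.0972, 16/144=0.1111, 4/144=0.0278, 29/144=0.2014
Σ|p₁ᵢ − p₂ᵢ| = 0.0542 + 0.2900 + 0.1469 + 0.0914 + 0.0439 + 0.0622 + 0.0122 + 0.0281 = 0.7289
D = 1 − ½ × 0.7289 = 1 − 0.36445 = 0.63555
D = 0.63555 < 0.7 → No.

No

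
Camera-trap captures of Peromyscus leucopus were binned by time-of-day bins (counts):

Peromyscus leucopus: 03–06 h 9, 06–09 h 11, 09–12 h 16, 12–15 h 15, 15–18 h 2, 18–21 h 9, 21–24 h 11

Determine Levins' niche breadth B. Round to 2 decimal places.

Proportions for Peromyscus leucopus (n=73): 9/73=0.1233, 11/73=0.1507, 16/73=0.2192, 15/73=0.2055, 2/73=0.0274, 9/73=0.1233, 11/73=0.1507
Σpᵢ² = 0.1233² + 0.1507² + 0.2192² + 0.2055² + 0.0274² + 0.1233² + 0.1507² = 0.015203 + 0.022710 + 0.048049 + 0.042230 + 0.000751 + 0.015203 + 0.022710 = 0.166856
B = 1 / 0.166856 = 5.9932

5.99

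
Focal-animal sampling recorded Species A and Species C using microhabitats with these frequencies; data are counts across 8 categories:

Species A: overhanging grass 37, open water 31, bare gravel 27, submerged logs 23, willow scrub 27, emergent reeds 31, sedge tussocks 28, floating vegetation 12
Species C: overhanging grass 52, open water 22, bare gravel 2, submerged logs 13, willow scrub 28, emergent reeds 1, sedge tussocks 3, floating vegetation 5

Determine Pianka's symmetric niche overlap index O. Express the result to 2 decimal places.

0.76

Proportions for Species A (n=216): 37/216=0.1713, 31/216=0.1435, 27/216=0.1250, 23/216=0.1065, 27/216=0.1250, 31/216=0.1435, 28/216=0.1296, 12/216=0.0556
Proportions for Species C (n=126): 52/126=0.4127, 22/126=0.1746, 2/126=0.0159, 13/126=0.1032, 28/126=0.2222, 1/126=0.0079, 3/126=0.0238, 5/126=0.0397
Σ p₁ᵢp₂ᵢ = 0.070696 + 0.025055 + 0.001988 + 0.010991 + 0.027775 + 0.001134 + 0.003084 + 0.002207 = 0.142930
Σp_1ᵢ² = 0.1713² + 0.1435² + 0.1250² + 0.1065² + 0.1250² + 0.1435² + 0.1296² + 0.0556² = 0.029344 + 0.020592 + 0.015625 + 0.011342 + 0.015625 + 0.020592 + 0.016796 + 0.003091 = 0.133007
Σp_2ᵢ² = 0.4127² + 0.1746² + 0.0159² + 0.1032² + 0.2222² + 0.0079² + 0.0238² + 0.0397² = 0.170321 + 0.030485 + 0.000253 + 0.010650 + 0.049373 + 0.000062 + 0.000566 + 0.001576 = 0.263286
O = 0.142930 / √(0.133007 × 0.263286) = 0.142930 / 0.1871333 = 0.7638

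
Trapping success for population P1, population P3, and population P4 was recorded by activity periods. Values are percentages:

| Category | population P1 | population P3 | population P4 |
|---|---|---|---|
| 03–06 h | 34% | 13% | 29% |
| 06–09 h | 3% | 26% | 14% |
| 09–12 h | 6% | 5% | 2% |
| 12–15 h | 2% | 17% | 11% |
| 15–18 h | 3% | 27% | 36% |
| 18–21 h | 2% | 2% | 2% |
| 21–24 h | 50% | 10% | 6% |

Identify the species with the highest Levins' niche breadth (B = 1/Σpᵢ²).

population P3

Convert percentages to proportions (divide by 100).
Σp_P1ᵢ² = 0.34² + 0.03² + 0.06² + 0.02² + 0.03² + 0.02² + 0.50² = 0.1156 + 0.0009 + 0.0036 + 0.0004 + 0.0009 + 0.0004 + 0.2500 = 0.3718
B_P1 = 1 / 0.3718 = 2.6896
Σp_P3ᵢ² = 0.13² + 0.26² + 0.05² + 0.17² + 0.27² + 0.02² + 0.10² = 0.0169 + 0.0676 + 0.0025 + 0.0289 + 0.0729 + 0.0004 + 0.0100 = 0.1992
B_P3 = 1 / 0.1992 = 5.0201
Σp_P4ᵢ² = 0.29² + 0.14² + 0.02² + 0.11² + 0.36² + 0.02² + 0.06² = 0.0841 + 0.0196 + 0.0004 + 0.0121 + 0.1296 + 0.0004 + 0.0036 = 0.2498
B_P4 = 1 / 0.2498 = 4.0032
Highest B → broadest niche (most generalist): population P3 (B = 5.02).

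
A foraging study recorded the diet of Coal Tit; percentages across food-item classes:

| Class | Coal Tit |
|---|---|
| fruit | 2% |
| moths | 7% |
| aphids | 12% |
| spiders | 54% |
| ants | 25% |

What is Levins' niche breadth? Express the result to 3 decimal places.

2.675

Convert percentages to proportions (divide by 100).
Σpᵢ² = 0.02² + 0.07² + 0.12² + 0.54² + 0.25² = 0.0004 + 0.0049 + 0.0144 + 0.2916 + 0.0625 = 0.3738
B = 1 / 0.3738 = 2.67523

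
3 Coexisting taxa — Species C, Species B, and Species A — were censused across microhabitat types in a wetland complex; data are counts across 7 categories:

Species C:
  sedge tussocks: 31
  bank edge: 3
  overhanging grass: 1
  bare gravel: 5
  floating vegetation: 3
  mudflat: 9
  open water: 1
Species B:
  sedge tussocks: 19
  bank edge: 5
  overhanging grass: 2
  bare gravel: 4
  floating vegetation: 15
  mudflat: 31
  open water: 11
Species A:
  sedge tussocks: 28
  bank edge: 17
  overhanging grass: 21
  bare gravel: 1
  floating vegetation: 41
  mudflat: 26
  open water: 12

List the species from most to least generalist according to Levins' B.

Proportions for Species C (n=53): 31/53=0.5849, 3/53=0.0566, 1/53=0.0189, 5/53=0.0943, 3/53=0.0566, 9/53=0.1698, 1/53=0.0189
Proportions for Species B (n=87): 19/87=0.2184, 5/87=0.0575, 2/87=0.0230, 4/87=0.0460, 15/87=0.1724, 31/87=0.3563, 11/87=0.1264
Proportions for Species A (n=146): 28/146=0.1918, 17/146=0.1164, 21/146=0.1438, 1/146=0.0068, 41/146=0.2808, 26/146=0.1781, 12/146=0.0822
Σp_Cᵢ² = 0.5849² + 0.0566² + 0.0189² + 0.0943² + 0.0566² + 0.1698² + 0.0189² = 0.342108 + 0.003204 + 0.000357 + 0.008892 + 0.003204 + 0.028832 + 0.000357 = 0.386954
B_C = 1 / 0.386954 = 2.5843
Σp_Bᵢ² = 0.2184² + 0.0575² + 0.0230² + 0.0460² + 0.1724² + 0.3563² + 0.1264² = 0.047699 + 0.003306 + 0.000529 + 0.002116 + 0.029722 + 0.126950 + 0.015977 = 0.226299
B_B = 1 / 0.226299 = 4.4189
Σp_Aᵢ² = 0.1918² + 0.1164² + 0.1438² + 0.0068² + 0.2808² + 0.1781² + 0.0822² = 0.036787 + 0.013549 + 0.020678 + 0.000046 + 0.078849 + 0.031720 + 0.006757 = 0.188386
B_A = 1 / 0.188386 = 5.3083
Ranking by B (broadest → narrowest): Species A (5.31) > Species B (4.42) > Species C (2.58)

Species A > Species B > Species C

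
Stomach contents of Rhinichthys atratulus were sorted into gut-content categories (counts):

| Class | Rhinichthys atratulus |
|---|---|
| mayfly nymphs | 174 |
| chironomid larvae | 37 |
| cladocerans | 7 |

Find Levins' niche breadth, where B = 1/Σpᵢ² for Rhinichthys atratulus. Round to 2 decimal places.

Proportions for Rhinichthys atratulus (n=218): 174/218=0.7982, 37/218=0.1697, 7/218=0.0321
Σpᵢ² = 0.7982² + 0.1697² + 0.0321² = 0.637123 + 0.028798 + 0.001030 = 0.666951
B = 1 / 0.666951 = 1.4994

1.50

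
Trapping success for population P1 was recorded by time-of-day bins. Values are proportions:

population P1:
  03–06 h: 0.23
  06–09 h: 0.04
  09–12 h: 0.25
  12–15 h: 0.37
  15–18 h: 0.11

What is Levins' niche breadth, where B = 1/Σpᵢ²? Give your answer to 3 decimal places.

Σpᵢ² = 0.23² + 0.04² + 0.25² + 0.37² + 0.11² = 0.0529 + 0.0016 + 0.0625 + 0.1369 + 0.0121 = 0.2660
B = 1 / 0.2660 = 3.75940

3.759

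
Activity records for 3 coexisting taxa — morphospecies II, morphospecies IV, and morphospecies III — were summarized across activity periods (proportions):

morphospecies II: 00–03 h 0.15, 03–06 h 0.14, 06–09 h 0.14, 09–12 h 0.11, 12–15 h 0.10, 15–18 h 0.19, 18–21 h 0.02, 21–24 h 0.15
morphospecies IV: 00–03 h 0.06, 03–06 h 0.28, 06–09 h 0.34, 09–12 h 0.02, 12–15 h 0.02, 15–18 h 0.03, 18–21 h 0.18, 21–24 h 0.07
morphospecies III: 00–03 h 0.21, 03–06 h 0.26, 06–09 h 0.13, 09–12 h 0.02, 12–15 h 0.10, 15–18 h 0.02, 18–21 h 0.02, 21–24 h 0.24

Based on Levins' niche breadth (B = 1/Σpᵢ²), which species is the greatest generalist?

morphospecies II

Σp_IIᵢ² = 0.15² + 0.14² + 0.14² + 0.11² + 0.10² + 0.19² + 0.02² + 0.15² = 0.0225 + 0.0196 + 0.0196 + 0.0121 + 0.0100 + 0.0361 + 0.0004 + 0.0225 = 0.1428
B_II = 1 / 0.1428 = 7.0028
Σp_IVᵢ² = 0.06² + 0.28² + 0.34² + 0.02² + 0.02² + 0.03² + 0.18² + 0.07² = 0.0036 + 0.0784 + 0.1156 + 0.0004 + 0.0004 + 0.0009 + 0.0324 + 0.0049 = 0.2366
B_IV = 1 / 0.2366 = 4.2265
Σp_IIIᵢ² = 0.21² + 0.26² + 0.13² + 0.02² + 0.10² + 0.02² + 0.02² + 0.24² = 0.0441 + 0.0676 + 0.0169 + 0.0004 + 0.0100 + 0.0004 + 0.0004 + 0.0576 = 0.1974
B_III = 1 / 0.1974 = 5.0659
Highest B → broadest niche (most generalist): morphospecies II (B = 7.00).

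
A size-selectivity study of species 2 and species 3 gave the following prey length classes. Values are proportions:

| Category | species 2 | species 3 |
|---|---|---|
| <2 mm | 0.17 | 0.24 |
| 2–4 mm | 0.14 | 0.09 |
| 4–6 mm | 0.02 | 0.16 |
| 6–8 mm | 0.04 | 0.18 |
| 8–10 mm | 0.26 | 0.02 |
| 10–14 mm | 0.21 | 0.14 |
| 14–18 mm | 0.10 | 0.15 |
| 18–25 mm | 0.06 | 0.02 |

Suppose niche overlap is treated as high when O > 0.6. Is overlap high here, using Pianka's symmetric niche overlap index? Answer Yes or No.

Yes

Σ p₁ᵢp₂ᵢ = 0.0408 + 0.0126 + 0.0032 + 0.0072 + 0.0052 + 0.0294 + 0.0150 + 0.0012 = 0.1146
Σp_1ᵢ² = 0.17² + 0.14² + 0.02² + 0.04² + 0.26² + 0.21² + 0.10² + 0.06² = 0.0289 + 0.0196 + 0.0004 + 0.0016 + 0.0676 + 0.0441 + 0.0100 + 0.0036 = 0.1758
Σp_2ᵢ² = 0.24² + 0.09² + 0.16² + 0.18² + 0.02² + 0.14² + 0.15² + 0.02² = 0.0576 + 0.0081 + 0.0256 + 0.0324 + 0.0004 + 0.0196 + 0.0225 + 0.0004 = 0.1666
O = 0.1146 / √(0.1758 × 0.1666) = 0.1146 / 0.17114 = 0.6696
O = 0.6696 > 0.6 → Yes.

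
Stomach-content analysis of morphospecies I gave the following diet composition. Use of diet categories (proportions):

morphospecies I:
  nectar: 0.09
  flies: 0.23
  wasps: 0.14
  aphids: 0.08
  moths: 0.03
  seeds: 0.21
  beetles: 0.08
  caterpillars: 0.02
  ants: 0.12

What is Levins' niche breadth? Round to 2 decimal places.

6.53

Σpᵢ² = 0.09² + 0.23² + 0.14² + 0.08² + 0.03² + 0.21² + 0.08² + 0.02² + 0.12² = 0.0081 + 0.0529 + 0.0196 + 0.0064 + 0.0009 + 0.0441 + 0.0064 + 0.0004 + 0.0144 = 0.1532
B = 1 / 0.1532 = 6.5274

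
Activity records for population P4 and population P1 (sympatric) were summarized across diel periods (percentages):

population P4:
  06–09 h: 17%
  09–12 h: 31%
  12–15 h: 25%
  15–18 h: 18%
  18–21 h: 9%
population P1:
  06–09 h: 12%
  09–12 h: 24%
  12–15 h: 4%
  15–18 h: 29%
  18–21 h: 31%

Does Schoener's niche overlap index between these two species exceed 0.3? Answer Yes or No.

Convert percentages to proportions (divide by 100).
Σ|p₁ᵢ − p₂ᵢ| = 0.05 + 0.07 + 0.21 + 0.11 + 0.22 = 0.66
D = 1 − ½ × 0.66 = 1 − 0.330 = 0.6700
D = 0.6700 > 0.3 → Yes.

Yes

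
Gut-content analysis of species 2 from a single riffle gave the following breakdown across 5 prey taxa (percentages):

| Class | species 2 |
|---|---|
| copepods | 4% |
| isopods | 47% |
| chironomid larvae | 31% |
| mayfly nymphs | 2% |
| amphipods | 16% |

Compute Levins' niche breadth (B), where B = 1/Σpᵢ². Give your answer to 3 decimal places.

Convert percentages to proportions (divide by 100).
Σpᵢ² = 0.04² + 0.47² + 0.31² + 0.02² + 0.16² = 0.0016 + 0.2209 + 0.0961 + 0.0004 + 0.0256 = 0.3446
B = 1 / 0.3446 = 2.90192

2.902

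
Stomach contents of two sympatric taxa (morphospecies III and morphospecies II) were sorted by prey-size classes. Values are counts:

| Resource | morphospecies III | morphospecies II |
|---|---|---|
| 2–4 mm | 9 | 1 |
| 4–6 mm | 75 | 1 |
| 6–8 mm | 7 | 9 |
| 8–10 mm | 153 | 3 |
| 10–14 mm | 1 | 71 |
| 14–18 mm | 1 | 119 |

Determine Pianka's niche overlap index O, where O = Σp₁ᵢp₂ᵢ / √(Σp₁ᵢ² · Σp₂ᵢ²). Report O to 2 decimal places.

Proportions for morphospecies III (n=246): 9/246=0.0366, 75/246=0.3049, 7/246=0.0285, 153/246=0.6220, 1/246=0.0041, 1/246=0.0041
Proportions for morphospecies II (n=204): 1/204=0.0049, 1/204=0.0049, 9/204=0.0441, 3/204=0.0147, 71/204=0.3480, 119/204=0.5833
Σ p₁ᵢp₂ᵢ = 0.000179 + 0.001494 + 0.001257 + 0.009143 + 0.001427 + 0.002392 = 0.015892
Σp_1ᵢ² = 0.0366² + 0.3049² + 0.0285² + 0.6220² + 0.0041² + 0.0041² = 0.001340 + 0.092964 + 0.000812 + 0.386884 + 0.000017 + 0.000017 = 0.482034
Σp_2ᵢ² = 0.0049² + 0.0049² + 0.0441² + 0.0147² + 0.3480² + 0.5833² = 0.000024 + 0.000024 + 0.001945 + 0.000216 + 0.121104 + 0.340239 = 0.463552
O = 0.015892 / √(0.482034 × 0.463552) = 0.015892 / 0.4727027 = 0.0336

0.03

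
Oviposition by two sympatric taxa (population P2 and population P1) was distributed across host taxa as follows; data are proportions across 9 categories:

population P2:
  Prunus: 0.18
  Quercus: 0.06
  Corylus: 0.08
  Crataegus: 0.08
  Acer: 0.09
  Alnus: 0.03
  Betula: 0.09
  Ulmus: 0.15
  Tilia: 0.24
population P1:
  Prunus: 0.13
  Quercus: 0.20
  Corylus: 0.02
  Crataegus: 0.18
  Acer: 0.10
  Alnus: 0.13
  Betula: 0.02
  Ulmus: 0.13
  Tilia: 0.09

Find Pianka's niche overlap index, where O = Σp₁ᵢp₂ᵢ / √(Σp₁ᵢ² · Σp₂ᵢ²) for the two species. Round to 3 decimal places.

Σ p₁ᵢp₂ᵢ = 0.0234 + 0.0120 + 0.0016 + 0.0144 + 0.0090 + 0.0039 + 0.0018 + 0.0195 + 0.0216 = 0.1072
Σp_1ᵢ² = 0.18² + 0.06² + 0.08² + 0.08² + 0.09² + 0.03² + 0.09² + 0.15² + 0.24² = 0.0324 + 0.0036 + 0.0064 + 0.0064 + 0.0081 + 0.0009 + 0.0081 + 0.0225 + 0.0576 = 0.1460
Σp_2ᵢ² = 0.13² + 0.20² + 0.02² + 0.18² + 0.10² + 0.13² + 0.02² + 0.13² + 0.09² = 0.0169 + 0.0400 + 0.0004 + 0.0324 + 0.0100 + 0.0169 + 0.0004 + 0.0169 + 0.0081 = 0.1420
O = 0.1072 / √(0.1460 × 0.1420) = 0.1072 / 0.143986 = 0.74452

0.745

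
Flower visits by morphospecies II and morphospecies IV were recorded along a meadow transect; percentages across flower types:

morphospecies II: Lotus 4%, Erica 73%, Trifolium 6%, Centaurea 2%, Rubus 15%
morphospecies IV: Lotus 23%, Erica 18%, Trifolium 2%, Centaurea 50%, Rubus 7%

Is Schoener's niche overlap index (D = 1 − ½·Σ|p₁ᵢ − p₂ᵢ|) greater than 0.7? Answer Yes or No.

No

Convert percentages to proportions (divide by 100).
Σ|p₁ᵢ − p₂ᵢ| = 0.19 + 0.55 + 0.04 + 0.48 + 0.08 = 1.34
D = 1 − ½ × 1.34 = 1 − 0.670 = 0.3300
D = 0.3300 < 0.7 → No.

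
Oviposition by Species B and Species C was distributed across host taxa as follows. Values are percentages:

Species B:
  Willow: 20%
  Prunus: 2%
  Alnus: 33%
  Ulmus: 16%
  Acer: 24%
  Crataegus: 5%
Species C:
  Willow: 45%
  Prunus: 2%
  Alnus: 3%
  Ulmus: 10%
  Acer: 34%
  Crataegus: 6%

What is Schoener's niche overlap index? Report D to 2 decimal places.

0.64

Convert percentages to proportions (divide by 100).
Σ|p₁ᵢ − p₂ᵢ| = 0.25 + 0.00 + 0.30 + 0.06 + 0.10 + 0.01 = 0.72
D = 1 − ½ × 0.72 = 1 − 0.360 = 0.6400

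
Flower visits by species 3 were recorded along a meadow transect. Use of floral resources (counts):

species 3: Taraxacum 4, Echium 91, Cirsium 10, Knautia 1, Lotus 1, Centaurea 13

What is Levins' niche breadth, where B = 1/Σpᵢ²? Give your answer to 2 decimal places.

Proportions for species 3 (n=120): 4/120=0.0333, 91/120=0.7583, 10/120=0.0833, 1/120=0.0083, 1/120=0.0083, 13/120=0.1083
Σpᵢ² = 0.0333² + 0.7583² + 0.0833² + 0.0083² + 0.0083² + 0.1083² = 0.001109 + 0.575019 + 0.006939 + 0.000069 + 0.000069 + 0.011729 = 0.594934
B = 1 / 0.594934 = 1.6809

1.68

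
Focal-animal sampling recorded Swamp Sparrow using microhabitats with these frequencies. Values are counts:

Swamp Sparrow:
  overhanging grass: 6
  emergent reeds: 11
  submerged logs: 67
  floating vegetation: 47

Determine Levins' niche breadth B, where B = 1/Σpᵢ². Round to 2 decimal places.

Proportions for Swamp Sparrow (n=131): 6/131=0.0458, 11/131=0.0840, 67/131=0.5115, 47/131=0.3588
Σpᵢ² = 0.0458² + 0.0840² + 0.5115² + 0.3588² = 0.002098 + 0.007056 + 0.261632 + 0.128737 = 0.399523
B = 1 / 0.399523 = 2.5030

2.50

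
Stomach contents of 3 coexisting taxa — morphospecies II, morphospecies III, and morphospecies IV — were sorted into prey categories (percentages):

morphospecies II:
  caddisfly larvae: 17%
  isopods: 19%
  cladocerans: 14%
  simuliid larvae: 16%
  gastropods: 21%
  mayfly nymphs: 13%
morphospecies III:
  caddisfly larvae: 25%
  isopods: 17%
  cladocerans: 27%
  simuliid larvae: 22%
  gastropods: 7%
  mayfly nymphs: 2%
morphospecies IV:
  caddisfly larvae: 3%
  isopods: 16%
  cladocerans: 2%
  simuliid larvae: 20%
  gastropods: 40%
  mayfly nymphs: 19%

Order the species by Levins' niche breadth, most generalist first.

Convert percentages to proportions (divide by 100).
Σp_IIᵢ² = 0.17² + 0.19² + 0.14² + 0.16² + 0.21² + 0.13² = 0.0289 + 0.0361 + 0.0196 + 0.0256 + 0.0441 + 0.0169 = 0.1712
B_II = 1 / 0.1712 = 5.8411
Σp_IIIᵢ² = 0.25² + 0.17² + 0.27² + 0.22² + 0.07² + 0.02² = 0.0625 + 0.0289 + 0.0729 + 0.0484 + 0.0049 + 0.0004 = 0.2180
B_III = 1 / 0.2180 = 4.5872
Σp_IVᵢ² = 0.03² + 0.16² + 0.02² + 0.20² + 0.40² + 0.19² = 0.0009 + 0.0256 + 0.0004 + 0.0400 + 0.1600 + 0.0361 = 0.2630
B_IV = 1 / 0.2630 = 3.8023
Ranking by B (broadest → narrowest): morphospecies II (5.84) > morphospecies III (4.59) > morphospecies IV (3.80)

morphospecies II > morphospecies III > morphospecies IV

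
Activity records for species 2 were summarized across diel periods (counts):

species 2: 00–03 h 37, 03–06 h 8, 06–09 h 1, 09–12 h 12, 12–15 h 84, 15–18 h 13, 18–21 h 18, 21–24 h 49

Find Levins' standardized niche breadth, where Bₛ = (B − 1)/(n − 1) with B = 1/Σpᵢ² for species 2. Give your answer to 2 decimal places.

0.47

Proportions for species 2 (n=222): 37/222=0.1667, 8/222=0.0360, 1/222=0.0045, 12/222=0.0541, 84/222=0.3784, 13/222=0.0586, 18/222=0.0811, 49/222=0.2207
Σpᵢ² = 0.1667² + 0.0360² + 0.0045² + 0.0541² + 0.3784² + 0.0586² + 0.0811² + 0.2207² = 0.027789 + 0.001296 + 0.000020 + 0.002927 + 0.143187 + 0.003434 + 0.006577 + 0.048708 = 0.233938
B = 1 / 0.233938 = 4.2746
Bₛ = (B − 1)/(n − 1) = (4.2746 − 1)/(8 − 1) = 3.2746/7 = 0.4678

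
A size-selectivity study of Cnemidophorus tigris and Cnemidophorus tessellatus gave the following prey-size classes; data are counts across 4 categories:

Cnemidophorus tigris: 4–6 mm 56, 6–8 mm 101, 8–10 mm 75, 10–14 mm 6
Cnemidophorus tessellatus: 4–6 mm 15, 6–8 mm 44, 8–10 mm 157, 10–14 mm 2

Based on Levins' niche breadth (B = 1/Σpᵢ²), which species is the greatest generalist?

Cnemidophorus tigris

Proportions for Cnemidophorus tigris (n=238): 56/238=0.2353, 101/238=0.4244, 75/238=0.3151, 6/238=0.0252
Proportions for Cnemidophorus tessellatus (n=218): 15/218=0.0688, 44/218=0.2018, 157/218=0.7202, 2/218=0.0092
Σp_tigrᵢ² = 0.2353² + 0.4244² + 0.3151² + 0.0252² = 0.055366 + 0.180115 + 0.099288 + 0.000635 = 0.335404
B_tigr = 1 / 0.335404 = 2.9815
Σp_tessᵢ² = 0.0688² + 0.2018² + 0.7202² + 0.0092² = 0.004733 + 0.040723 + 0.518688 + 0.000085 = 0.564229
B_tess = 1 / 0.564229 = 1.7723
Highest B → broadest niche (most generalist): Cnemidophorus tigris (B = 2.98).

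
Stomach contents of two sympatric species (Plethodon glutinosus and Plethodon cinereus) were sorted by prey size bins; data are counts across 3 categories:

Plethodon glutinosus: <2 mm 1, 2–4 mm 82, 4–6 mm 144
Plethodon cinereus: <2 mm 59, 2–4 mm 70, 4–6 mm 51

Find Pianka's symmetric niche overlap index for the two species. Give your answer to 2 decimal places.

Proportions for Plethodon glutinosus (n=227): 1/227=0.0044, 82/227=0.3612, 144/227=0.6344
Proportions for Plethodon cinereus (n=180): 59/180=0.3278, 70/180=0.3889, 51/180=0.2833
Σ p₁ᵢp₂ᵢ = 0.001442 + 0.140471 + 0.179726 = 0.321639
Σp_1ᵢ² = 0.0044² + 0.3612² + 0.6344² = 0.000019 + 0.130465 + 0.402463 = 0.532947
Σp_2ᵢ² = 0.3278² + 0.3889² + 0.2833² = 0.107453 + 0.151243 + 0.080259 = 0.338955
O = 0.321639 / √(0.532947 × 0.338955) = 0.321639 / 0.4250236 = 0.7568

0.76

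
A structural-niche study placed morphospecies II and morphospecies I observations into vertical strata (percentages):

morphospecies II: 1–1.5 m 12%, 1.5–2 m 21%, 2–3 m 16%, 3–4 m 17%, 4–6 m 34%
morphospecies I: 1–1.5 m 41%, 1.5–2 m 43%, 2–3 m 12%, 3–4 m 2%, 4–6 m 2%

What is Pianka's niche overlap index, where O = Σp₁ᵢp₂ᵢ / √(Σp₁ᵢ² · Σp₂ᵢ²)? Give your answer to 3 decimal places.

0.582

Convert percentages to proportions (divide by 100).
Σ p₁ᵢp₂ᵢ = 0.0492 + 0.0903 + 0.0192 + 0.0034 + 0.0068 = 0.1689
Σp_1ᵢ² = 0.12² + 0.21² + 0.16² + 0.17² + 0.34² = 0.0144 + 0.0441 + 0.0256 + 0.0289 + 0.1156 = 0.2286
Σp_2ᵢ² = 0.41² + 0.43² + 0.12² + 0.02² + 0.02² = 0.1681 + 0.1849 + 0.0144 + 0.0004 + 0.0004 = 0.3682
O = 0.1689 / √(0.2286 × 0.3682) = 0.1689 / 0.290122 = 0.58217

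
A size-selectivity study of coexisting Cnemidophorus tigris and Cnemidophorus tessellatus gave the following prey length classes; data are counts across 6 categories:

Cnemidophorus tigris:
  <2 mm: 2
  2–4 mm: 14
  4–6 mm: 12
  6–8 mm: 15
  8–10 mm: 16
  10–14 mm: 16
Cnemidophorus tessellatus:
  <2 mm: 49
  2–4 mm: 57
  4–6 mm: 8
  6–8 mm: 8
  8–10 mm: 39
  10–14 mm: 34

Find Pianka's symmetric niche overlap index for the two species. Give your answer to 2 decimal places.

Proportions for Cnemidophorus tigris (n=75): 2/75=0.0267, 14/75=0.1867, 12/75=0.1600, 15/75=0.2000, 16/75=0.2133, 16/75=0.2133
Proportions for Cnemidophorus tessellatus (n=195): 49/195=0.2513, 57/195=0.2923, 8/195=0.0410, 8/195=0.0410, 39/195=0.2000, 34/195=0.1744
Σ p₁ᵢp₂ᵢ = 0.006710 + 0.054572 + 0.006560 + 0.008200 + 0.042660 + 0.037200 = 0.155902
Σp_1ᵢ² = 0.0267² + 0.1867² + 0.1600² + 0.2000² + 0.2133² + 0.2133² = 0.000713 + 0.034857 + 0.025600 + 0.040000 + 0.045497 + 0.045497 = 0.192164
Σp_2ᵢ² = 0.2513² + 0.2923² + 0.0410² + 0.0410² + 0.2000² + 0.1744² = 0.063152 + 0.085439 + 0.001681 + 0.001681 + 0.040000 + 0.030415 = 0.222368
O = 0.155902 / √(0.192164 × 0.222368) = 0.155902 / 0.2067151 = 0.7542

0.75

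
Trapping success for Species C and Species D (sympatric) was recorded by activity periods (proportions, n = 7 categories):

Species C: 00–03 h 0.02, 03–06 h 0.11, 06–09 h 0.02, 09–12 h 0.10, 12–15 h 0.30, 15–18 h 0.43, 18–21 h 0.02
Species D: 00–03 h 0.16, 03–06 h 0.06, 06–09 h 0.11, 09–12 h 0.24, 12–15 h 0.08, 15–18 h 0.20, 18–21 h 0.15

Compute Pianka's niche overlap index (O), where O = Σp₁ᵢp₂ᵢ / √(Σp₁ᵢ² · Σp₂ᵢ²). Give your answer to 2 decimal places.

0.67

Σ p₁ᵢp₂ᵢ = 0.0032 + 0.0066 + 0.0022 + 0.0240 + 0.0240 + 0.0860 + 0.0030 = 0.1490
Σp_1ᵢ² = 0.02² + 0.11² + 0.02² + 0.10² + 0.30² + 0.43² + 0.02² = 0.0004 + 0.0121 + 0.0004 + 0.0100 + 0.0900 + 0.1849 + 0.0004 = 0.2982
Σp_2ᵢ² = 0.16² + 0.06² + 0.11² + 0.24² + 0.08² + 0.20² + 0.15² = 0.0256 + 0.0036 + 0.0121 + 0.0576 + 0.0064 + 0.0400 + 0.0225 = 0.1678
O = 0.1490 / √(0.2982 × 0.1678) = 0.1490 / 0.22369 = 0.6661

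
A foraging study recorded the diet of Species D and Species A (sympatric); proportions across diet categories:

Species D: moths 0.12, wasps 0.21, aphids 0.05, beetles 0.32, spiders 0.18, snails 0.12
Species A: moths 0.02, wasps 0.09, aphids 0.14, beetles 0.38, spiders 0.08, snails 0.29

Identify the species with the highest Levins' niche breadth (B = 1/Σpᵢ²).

Species D

Σp_Dᵢ² = 0.12² + 0.21² + 0.05² + 0.32² + 0.18² + 0.12² = 0.0144 + 0.0441 + 0.0025 + 0.1024 + 0.0324 + 0.0144 = 0.2102
B_D = 1 / 0.2102 = 4.7574
Σp_Aᵢ² = 0.02² + 0.09² + 0.14² + 0.38² + 0.08² + 0.29² = 0.0004 + 0.0081 + 0.0196 + 0.1444 + 0.0064 + 0.0841 = 0.2630
B_A = 1 / 0.2630 = 3.8023
Highest B → broadest niche (most generalist): Species D (B = 4.76).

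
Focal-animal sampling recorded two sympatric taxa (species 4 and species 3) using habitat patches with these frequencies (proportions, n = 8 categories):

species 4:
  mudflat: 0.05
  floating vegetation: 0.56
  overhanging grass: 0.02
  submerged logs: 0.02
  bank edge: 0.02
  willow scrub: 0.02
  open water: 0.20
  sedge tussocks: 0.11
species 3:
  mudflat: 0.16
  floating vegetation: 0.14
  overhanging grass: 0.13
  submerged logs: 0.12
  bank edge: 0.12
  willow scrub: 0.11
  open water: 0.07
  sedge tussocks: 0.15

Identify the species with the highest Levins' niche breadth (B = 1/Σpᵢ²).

species 3

Σp_4ᵢ² = 0.05² + 0.56² + 0.02² + 0.02² + 0.02² + 0.02² + 0.20² + 0.11² = 0.0025 + 0.3136 + 0.0004 + 0.0004 + 0.0004 + 0.0004 + 0.0400 + 0.0121 = 0.3698
B_4 = 1 / 0.3698 = 2.7042
Σp_3ᵢ² = 0.16² + 0.14² + 0.13² + 0.12² + 0.12² + 0.11² + 0.07² + 0.15² = 0.0256 + 0.0196 + 0.0169 + 0.0144 + 0.0144 + 0.0121 + 0.0049 + 0.0225 = 0.1304
B_3 = 1 / 0.1304 = 7.6687
Highest B → broadest niche (most generalist): species 3 (B = 7.67).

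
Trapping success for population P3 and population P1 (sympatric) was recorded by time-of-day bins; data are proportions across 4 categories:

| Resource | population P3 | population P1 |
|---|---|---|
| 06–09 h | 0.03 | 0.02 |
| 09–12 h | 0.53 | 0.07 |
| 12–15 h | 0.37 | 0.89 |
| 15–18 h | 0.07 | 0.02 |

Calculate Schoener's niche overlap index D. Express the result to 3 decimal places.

0.480

Σ|p₁ᵢ − p₂ᵢ| = 0.01 + 0.46 + 0.52 + 0.05 = 1.04
D = 1 − ½ × 1.04 = 1 − 0.520 = 0.48000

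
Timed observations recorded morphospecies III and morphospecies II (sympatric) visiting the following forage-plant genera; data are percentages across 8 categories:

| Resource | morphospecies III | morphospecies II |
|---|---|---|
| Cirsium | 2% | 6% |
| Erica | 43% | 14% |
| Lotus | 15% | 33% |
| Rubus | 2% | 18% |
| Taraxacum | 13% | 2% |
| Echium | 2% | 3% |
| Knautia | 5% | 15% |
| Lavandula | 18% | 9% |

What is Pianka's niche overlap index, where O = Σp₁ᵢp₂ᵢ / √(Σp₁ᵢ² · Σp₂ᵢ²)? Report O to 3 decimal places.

0.625

Convert percentages to proportions (divide by 100).
Σ p₁ᵢp₂ᵢ = 0.0012 + 0.0602 + 0.0495 + 0.0036 + 0.0026 + 0.0006 + 0.0075 + 0.0162 = 0.1414
Σp_1ᵢ² = 0.02² + 0.43² + 0.15² + 0.02² + 0.13² + 0.02² + 0.05² + 0.18² = 0.0004 + 0.1849 + 0.0225 + 0.0004 + 0.0169 + 0.0004 + 0.0025 + 0.0324 = 0.2604
Σp_2ᵢ² = 0.06² + 0.14² + 0.33² + 0.18² + 0.02² + 0.03² + 0.15² + 0.09² = 0.0036 + 0.0196 + 0.1089 + 0.0324 + 0.0004 + 0.0009 + 0.0225 + 0.0081 = 0.1964
O = 0.1414 / √(0.2604 × 0.1964) = 0.1414 / 0.226147 = 0.62526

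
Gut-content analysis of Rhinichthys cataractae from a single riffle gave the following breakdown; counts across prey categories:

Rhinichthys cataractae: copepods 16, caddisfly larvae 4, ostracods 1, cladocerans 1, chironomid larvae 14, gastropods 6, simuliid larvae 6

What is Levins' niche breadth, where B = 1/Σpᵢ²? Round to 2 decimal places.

Proportions for Rhinichthys cataractae (n=48): 16/48=0.3333, 4/48=0.0833, 1/48=0.0208, 1/48=0.0208, 14/48=0.2917, 6/48=0.1250, 6/48=0.1250
Σpᵢ² = 0.3333² + 0.0833² + 0.0208² + 0.0208² + 0.2917² + 0.1250² + 0.1250² = 0.111089 + 0.006939 + 0.000433 + 0.000433 + 0.085089 + 0.015625 + 0.015625 = 0.235233
B = 1 / 0.235233 = 4.2511

4.25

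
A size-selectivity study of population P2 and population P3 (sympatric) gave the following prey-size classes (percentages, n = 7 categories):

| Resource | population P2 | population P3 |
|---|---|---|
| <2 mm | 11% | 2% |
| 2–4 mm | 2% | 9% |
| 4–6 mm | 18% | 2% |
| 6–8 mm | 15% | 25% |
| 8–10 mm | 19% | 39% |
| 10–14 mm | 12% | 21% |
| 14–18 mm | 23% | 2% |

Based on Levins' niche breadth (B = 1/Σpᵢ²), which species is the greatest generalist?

Convert percentages to proportions (divide by 100).
Σp_P2ᵢ² = 0.11² + 0.02² + 0.18² + 0.15² + 0.19² + 0.12² + 0.23² = 0.0121 + 0.0004 + 0.0324 + 0.0225 + 0.0361 + 0.0144 + 0.0529 = 0.1708
B_P2 = 1 / 0.1708 = 5.8548
Σp_P3ᵢ² = 0.02² + 0.09² + 0.02² + 0.25² + 0.39² + 0.21² + 0.02² = 0.0004 + 0.0081 + 0.0004 + 0.0625 + 0.1521 + 0.0441 + 0.0004 = 0.2680
B_P3 = 1 / 0.2680 = 3.7313
Highest B → broadest niche (most generalist): population P2 (B = 5.85).

population P2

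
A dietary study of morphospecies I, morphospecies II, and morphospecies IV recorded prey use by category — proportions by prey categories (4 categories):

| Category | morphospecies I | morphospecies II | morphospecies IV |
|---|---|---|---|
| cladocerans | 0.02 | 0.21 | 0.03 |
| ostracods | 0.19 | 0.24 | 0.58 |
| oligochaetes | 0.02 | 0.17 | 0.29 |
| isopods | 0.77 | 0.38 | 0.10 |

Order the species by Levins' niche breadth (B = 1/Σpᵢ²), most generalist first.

morphospecies II > morphospecies IV > morphospecies I

Σp_Iᵢ² = 0.02² + 0.19² + 0.02² + 0.77² = 0.0004 + 0.0361 + 0.0004 + 0.5929 = 0.6298
B_I = 1 / 0.6298 = 1.5878
Σp_IIᵢ² = 0.21² + 0.24² + 0.17² + 0.38² = 0.0441 + 0.0576 + 0.0289 + 0.1444 = 0.2750
B_II = 1 / 0.2750 = 3.6364
Σp_IVᵢ² = 0.03² + 0.58² + 0.29² + 0.10² = 0.0009 + 0.3364 + 0.0841 + 0.0100 = 0.4314
B_IV = 1 / 0.4314 = 2.3180
Ranking by B (broadest → narrowest): morphospecies II (3.64) > morphospecies IV (2.32) > morphospecies I (1.59)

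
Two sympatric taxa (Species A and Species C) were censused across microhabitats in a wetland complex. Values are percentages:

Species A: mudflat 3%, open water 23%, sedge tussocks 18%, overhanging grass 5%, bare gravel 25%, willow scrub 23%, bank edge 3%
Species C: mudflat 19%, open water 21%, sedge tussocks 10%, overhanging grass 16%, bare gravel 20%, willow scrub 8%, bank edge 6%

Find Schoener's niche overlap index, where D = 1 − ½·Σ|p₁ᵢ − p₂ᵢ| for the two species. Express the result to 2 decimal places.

0.70

Convert percentages to proportions (divide by 100).
Σ|p₁ᵢ − p₂ᵢ| = 0.16 + 0.02 + 0.08 + 0.11 + 0.05 + 0.15 + 0.03 = 0.60
D = 1 − ½ × 0.60 = 1 − 0.300 = 0.7000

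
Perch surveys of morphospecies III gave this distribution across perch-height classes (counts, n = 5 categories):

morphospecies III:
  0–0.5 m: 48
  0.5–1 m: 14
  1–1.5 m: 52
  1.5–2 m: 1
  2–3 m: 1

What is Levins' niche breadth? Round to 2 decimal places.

Proportions for morphospecies III (n=116): 48/116=0.4138, 14/116=0.1207, 52/116=0.4483, 1/116=0.0086, 1/116=0.0086
Σpᵢ² = 0.4138² + 0.1207² + 0.4483² + 0.0086² + 0.0086² = 0.171230 + 0.014568 + 0.200973 + 0.000074 + 0.000074 = 0.386919
B = 1 / 0.386919 = 2.5845

2.58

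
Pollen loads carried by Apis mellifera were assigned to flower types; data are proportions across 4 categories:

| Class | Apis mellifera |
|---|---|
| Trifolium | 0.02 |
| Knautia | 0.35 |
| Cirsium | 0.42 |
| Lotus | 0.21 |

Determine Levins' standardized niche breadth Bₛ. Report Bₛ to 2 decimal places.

Σpᵢ² = 0.02² + 0.35² + 0.42² + 0.21² = 0.0004 + 0.1225 + 0.1764 + 0.0441 = 0.3434
B = 1 / 0.3434 = 2.9121
Bₛ = (B − 1)/(n − 1) = (2.9121 − 1)/(4 − 1) = 1.9121/3 = 0.6374

0.64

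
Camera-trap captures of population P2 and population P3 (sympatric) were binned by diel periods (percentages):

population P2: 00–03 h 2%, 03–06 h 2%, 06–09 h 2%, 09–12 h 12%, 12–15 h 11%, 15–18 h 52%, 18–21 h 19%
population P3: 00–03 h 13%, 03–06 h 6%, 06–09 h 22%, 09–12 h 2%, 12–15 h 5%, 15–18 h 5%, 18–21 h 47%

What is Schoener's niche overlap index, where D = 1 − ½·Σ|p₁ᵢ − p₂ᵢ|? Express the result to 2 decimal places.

Convert percentages to proportions (divide by 100).
Σ|p₁ᵢ − p₂ᵢ| = 0.11 + 0.04 + 0.20 + 0.10 + 0.06 + 0.47 + 0.28 = 1.26
D = 1 − ½ × 1.26 = 1 − 0.630 = 0.3700

0.37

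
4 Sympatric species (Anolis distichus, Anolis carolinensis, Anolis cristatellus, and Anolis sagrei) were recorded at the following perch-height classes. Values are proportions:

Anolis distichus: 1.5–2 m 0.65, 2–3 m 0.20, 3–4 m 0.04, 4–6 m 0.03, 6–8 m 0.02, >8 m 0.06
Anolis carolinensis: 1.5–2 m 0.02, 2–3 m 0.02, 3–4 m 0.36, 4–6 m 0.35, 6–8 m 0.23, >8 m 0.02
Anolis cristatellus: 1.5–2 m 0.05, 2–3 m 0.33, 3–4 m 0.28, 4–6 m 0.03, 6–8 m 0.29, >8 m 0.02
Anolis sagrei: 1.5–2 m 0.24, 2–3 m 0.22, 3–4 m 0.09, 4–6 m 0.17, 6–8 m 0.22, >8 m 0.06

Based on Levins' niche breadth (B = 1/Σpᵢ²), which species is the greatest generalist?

Anolis sagrei

Σp_distᵢ² = 0.65² + 0.20² + 0.04² + 0.03² + 0.02² + 0.06² = 0.4225 + 0.0400 + 0.0016 + 0.0009 + 0.0004 + 0.0036 = 0.4690
B_dist = 1 / 0.4690 = 2.1322
Σp_caroᵢ² = 0.02² + 0.02² + 0.36² + 0.35² + 0.23² + 0.02² = 0.0004 + 0.0004 + 0.1296 + 0.1225 + 0.0529 + 0.0004 = 0.3062
B_caro = 1 / 0.3062 = 3.2658
Σp_crisᵢ² = 0.05² + 0.33² + 0.28² + 0.03² + 0.29² + 0.02² = 0.0025 + 0.1089 + 0.0784 + 0.0009 + 0.0841 + 0.0004 = 0.2752
B_cris = 1 / 0.2752 = 3.6337
Σp_sagrᵢ² = 0.24² + 0.22² + 0.09² + 0.17² + 0.22² + 0.06² = 0.0576 + 0.0484 + 0.0081 + 0.0289 + 0.0484 + 0.0036 = 0.1950
B_sagr = 1 / 0.1950 = 5.1282
Highest B → broadest niche (most generalist): Anolis sagrei (B = 5.13).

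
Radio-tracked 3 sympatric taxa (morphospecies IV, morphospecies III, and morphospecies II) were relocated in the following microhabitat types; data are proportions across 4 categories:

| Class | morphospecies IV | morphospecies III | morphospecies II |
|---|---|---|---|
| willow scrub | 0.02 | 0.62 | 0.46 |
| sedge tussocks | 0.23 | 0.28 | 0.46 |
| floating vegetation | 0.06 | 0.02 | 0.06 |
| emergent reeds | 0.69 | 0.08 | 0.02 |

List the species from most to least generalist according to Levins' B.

Σp_IVᵢ² = 0.02² + 0.23² + 0.06² + 0.69² = 0.0004 + 0.0529 + 0.0036 + 0.4761 = 0.5330
B_IV = 1 / 0.5330 = 1.8762
Σp_IIIᵢ² = 0.62² + 0.28² + 0.02² + 0.08² = 0.3844 + 0.0784 + 0.0004 + 0.0064 = 0.4696
B_III = 1 / 0.4696 = 2.1295
Σp_IIᵢ² = 0.46² + 0.46² + 0.06² + 0.02² = 0.2116 + 0.2116 + 0.0036 + 0.0004 = 0.4272
B_II = 1 / 0.4272 = 2.3408
Ranking by B (broadest → narrowest): morphospecies II (2.34) > morphospecies III (2.13) > morphospecies IV (1.88)

morphospecies II > morphospecies III > morphospecies IV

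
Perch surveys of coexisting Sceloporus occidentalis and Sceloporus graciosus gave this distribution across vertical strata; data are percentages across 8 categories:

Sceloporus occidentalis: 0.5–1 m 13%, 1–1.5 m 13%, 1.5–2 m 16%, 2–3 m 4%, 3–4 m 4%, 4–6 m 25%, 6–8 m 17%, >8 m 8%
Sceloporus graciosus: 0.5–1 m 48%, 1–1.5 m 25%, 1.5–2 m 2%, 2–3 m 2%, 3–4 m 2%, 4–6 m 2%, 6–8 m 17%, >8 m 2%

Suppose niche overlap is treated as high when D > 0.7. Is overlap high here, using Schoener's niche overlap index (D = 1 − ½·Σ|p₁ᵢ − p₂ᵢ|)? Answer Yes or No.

Convert percentages to proportions (divide by 100).
Σ|p₁ᵢ − p₂ᵢ| = 0.35 + 0.12 + 0.14 + 0.02 + 0.02 + 0.23 + 0.00 + 0.06 = 0.94
D = 1 − ½ × 0.94 = 1 − 0.470 = 0.5300
D = 0.5300 < 0.7 → No.

No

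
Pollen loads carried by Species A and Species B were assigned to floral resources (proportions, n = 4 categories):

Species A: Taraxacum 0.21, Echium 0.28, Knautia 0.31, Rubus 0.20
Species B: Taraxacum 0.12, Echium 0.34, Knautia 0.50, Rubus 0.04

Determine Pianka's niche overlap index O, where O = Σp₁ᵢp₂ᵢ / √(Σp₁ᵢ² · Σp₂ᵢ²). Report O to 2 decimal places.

0.90

Σ p₁ᵢp₂ᵢ = 0.0252 + 0.0952 + 0.1550 + 0.0080 = 0.2834
Σp_1ᵢ² = 0.21² + 0.28² + 0.31² + 0.20² = 0.0441 + 0.0784 + 0.0961 + 0.0400 = 0.2586
Σp_2ᵢ² = 0.12² + 0.34² + 0.50² + 0.04² = 0.0144 + 0.1156 + 0.2500 + 0.0016 = 0.3816
O = 0.2834 / √(0.2586 × 0.3816) = 0.2834 / 0.31414 = 0.9021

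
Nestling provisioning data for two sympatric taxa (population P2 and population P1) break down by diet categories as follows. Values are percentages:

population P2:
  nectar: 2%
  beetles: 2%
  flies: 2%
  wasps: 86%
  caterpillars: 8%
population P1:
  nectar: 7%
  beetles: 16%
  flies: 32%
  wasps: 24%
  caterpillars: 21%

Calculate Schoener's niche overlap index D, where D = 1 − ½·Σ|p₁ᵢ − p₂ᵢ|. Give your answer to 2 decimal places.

0.38

Convert percentages to proportions (divide by 100).
Σ|p₁ᵢ − p₂ᵢ| = 0.05 + 0.14 + 0.30 + 0.62 + 0.13 = 1.24
D = 1 − ½ × 1.24 = 1 − 0.620 = 0.3800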